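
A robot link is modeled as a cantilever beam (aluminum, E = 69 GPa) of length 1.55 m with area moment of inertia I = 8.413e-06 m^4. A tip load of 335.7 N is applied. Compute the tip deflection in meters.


delta = F*L^3/(3*E*I) = 335.7*1.55^3/(3*6.900e+10*8.413e-06)
      = 1250.1048375/1741491 = 7.1784e-04

7.1784e-04 m


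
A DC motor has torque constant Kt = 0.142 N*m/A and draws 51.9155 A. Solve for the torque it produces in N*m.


tau = Kt * I = 0.142*51.9155 = 7.3720

7.3720 N*m


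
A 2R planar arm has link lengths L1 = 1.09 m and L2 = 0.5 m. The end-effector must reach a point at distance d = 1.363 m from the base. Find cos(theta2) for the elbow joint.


cos(th2) = (d^2 - L1^2 - L2^2)/(2*L1*L2) = (1.363^2 - 1.09^2 - 0.5^2)/(2*1.09*0.5) = 0.3850

0.3850


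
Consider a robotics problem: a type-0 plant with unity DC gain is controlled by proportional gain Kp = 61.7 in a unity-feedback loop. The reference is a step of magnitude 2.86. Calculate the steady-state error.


e_ss = R/(1 + Kp) = 2.86/(1 + 61.7) = 2.86/62.7000 = 0.0456

0.0456


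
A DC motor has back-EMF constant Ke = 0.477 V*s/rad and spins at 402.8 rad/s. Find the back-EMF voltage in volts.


V_emf = Ke * omega = 0.477*402.8 = 192.1356

192.1356 V


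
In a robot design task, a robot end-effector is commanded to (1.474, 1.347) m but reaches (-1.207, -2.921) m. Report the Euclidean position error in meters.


dx = -1.207 - (1.474) = -2.6810, dy = -2.921 - (1.347) = -4.2680
err = sqrt(7.187761 + 18.215824) = 5.0402

5.0402 m


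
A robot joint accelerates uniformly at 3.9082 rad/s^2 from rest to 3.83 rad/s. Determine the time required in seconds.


t = delta_omega / alpha = 3.83 / 3.9082 = 0.9800

0.9800 s


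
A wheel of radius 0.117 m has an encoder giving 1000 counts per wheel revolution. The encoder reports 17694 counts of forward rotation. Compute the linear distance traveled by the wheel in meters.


revs = 17694/1000 = 17.694000
d = revs * 2*pi*r = 17.694000 * 2*pi*0.117 = 13.0074

13.0074 m


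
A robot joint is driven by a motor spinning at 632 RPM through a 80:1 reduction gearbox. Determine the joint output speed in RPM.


omega_joint = omega_motor / N = 632 / 80 = 7.9000

7.9000 RPM


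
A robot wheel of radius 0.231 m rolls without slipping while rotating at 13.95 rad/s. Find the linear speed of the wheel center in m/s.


v = omega * r = 13.95 * 0.231 = 3.2224

3.2224 m/s


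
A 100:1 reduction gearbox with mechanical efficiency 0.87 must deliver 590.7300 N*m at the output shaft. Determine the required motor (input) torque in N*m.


tau_in = tau_out / (N * eta) = 590.7300 / (100 * 0.87) = 6.7900

6.7900 N*m


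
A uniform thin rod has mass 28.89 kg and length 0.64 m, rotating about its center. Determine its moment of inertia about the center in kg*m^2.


I = (1/12)*m*L^2 = (1/12)*28.89*0.64^2 = 0.9861

0.9861 kg*m^2


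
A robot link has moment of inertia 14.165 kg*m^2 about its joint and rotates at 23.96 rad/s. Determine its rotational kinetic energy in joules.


KE = (1/2)*I*omega^2 = 0.5*14.165*23.96^2 = 4065.9329

4065.9329 J


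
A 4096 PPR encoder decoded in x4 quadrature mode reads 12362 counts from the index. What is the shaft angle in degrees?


angle = counts * 360 / (PPR*4) = 12362 * 360 / 16384 = 271.6260

271.6260 degrees


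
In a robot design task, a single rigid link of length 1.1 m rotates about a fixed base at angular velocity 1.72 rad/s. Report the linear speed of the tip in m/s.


v = L*omega = 1.1 * 1.72 = 1.8920

1.8920 m/s


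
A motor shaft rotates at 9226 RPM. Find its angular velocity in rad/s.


omega = 9226 * 2*pi/60 = 966.1445

966.1445 rad/s


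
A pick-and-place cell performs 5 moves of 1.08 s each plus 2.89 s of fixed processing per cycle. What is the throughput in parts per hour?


T_cycle = 5*1.08 + 2.89 = 8.2900 s
rate = 3600/T = 434.2581

434.2581 parts/hour


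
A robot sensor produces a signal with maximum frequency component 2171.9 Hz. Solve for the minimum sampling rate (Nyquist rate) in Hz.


f_s,min = 2*f_max = 2*2171.9 = 4343.8000

4343.8000 Hz


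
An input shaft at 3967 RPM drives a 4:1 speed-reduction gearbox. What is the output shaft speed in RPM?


omega_out = omega_in / N = 3967 / 4 = 991.7500

991.7500 RPM


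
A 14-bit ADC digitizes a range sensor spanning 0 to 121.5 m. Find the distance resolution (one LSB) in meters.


res = range / 2^n = 121.5/2^14 = 121.5/16384 = 0.0074

0.0074 m


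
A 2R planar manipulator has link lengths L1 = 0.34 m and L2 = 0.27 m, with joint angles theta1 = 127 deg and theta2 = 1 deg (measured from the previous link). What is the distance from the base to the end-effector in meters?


x = L1*cos(th1) + L2*cos(th1+th2) = -0.370846
y = L1*sin(th1) + L2*sin(th1+th2) = 0.484299
d = sqrt(x^2 + y^2) = sqrt(0.137527 + 0.234546) = 0.6100

0.6100 m


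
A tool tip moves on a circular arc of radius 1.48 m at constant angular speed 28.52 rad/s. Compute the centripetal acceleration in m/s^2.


a_c = omega^2 * r = 28.52^2 * 1.48 = 1203.8178

1203.8178 m/s^2


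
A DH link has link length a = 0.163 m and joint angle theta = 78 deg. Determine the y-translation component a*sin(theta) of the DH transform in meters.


a*sin(theta) = 0.163*sin(78 deg) = 0.1594

0.1594 m


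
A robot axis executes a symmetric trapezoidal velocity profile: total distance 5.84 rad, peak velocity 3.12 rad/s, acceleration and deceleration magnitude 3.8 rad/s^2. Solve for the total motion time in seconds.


t_acc = v/a = 3.12/3.8 = 0.821053 s
d_acc = v^2/(2a) = 1.280842 rad (each ramp)
d_cruise = 5.84 - 2*1.280842 = 3.278316 rad
t_cruise = 3.278316/3.12 = 1.050742 s
t_total = 2*0.821053 + 1.050742 = 2.6928

2.6928 s


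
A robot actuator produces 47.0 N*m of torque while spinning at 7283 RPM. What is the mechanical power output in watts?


omega = 7283 * 2*pi/60 = 762.673977 rad/s
P = tau * omega = 47.0 * 762.673977 = 35845.6769

35845.6769 W


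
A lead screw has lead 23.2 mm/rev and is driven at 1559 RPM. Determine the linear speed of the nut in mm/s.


v = lead * (RPM/60) = 23.2*1559/60 = 602.8133

602.8133 mm/s


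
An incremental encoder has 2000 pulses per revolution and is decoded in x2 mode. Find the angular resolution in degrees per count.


resolution = 360 / (PPR * 2) = 360 / 4000 = 0.0900

0.0900 degrees


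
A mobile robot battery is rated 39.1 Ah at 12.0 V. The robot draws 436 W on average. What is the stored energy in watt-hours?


E = capacity * V = 39.1*12.0 = 469.2000

469.2000 Wh


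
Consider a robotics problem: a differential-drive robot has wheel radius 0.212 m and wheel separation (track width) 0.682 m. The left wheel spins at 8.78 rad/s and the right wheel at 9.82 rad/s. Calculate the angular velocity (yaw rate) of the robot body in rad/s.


omega = r*(wR - wL)/L = 0.212*(9.82 - (8.78))/0.682 = 0.3233

0.3233 rad/s


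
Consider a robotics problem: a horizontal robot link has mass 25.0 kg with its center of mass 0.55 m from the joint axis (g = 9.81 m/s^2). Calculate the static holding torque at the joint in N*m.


tau = m*g*L = 25.0 * 9.81 * 0.55 = 134.8875

134.8875 N*m


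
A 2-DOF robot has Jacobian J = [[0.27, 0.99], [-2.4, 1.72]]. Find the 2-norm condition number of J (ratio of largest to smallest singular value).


JJ^T eigenvalues: trace(JJ^T) = 9.7714, det(JJ^T) = det(J)^2 = 8.06787216
s_max^2 = (9.7714 + sqrt(63.20876932))/2 = 8.86089714
s_min^2 = (9.7714 - sqrt(63.20876932))/2 = 0.91050286
kappa = s_max/s_min = sqrt(8.86089714/0.91050286) = 3.1196

3.1196


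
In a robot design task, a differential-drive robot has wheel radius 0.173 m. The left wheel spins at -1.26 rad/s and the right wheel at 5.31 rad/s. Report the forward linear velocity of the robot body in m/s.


v = r*(wR + wL)/2 = 0.173*(5.31 + -1.26)/2 = 0.3503

0.3503 m/s


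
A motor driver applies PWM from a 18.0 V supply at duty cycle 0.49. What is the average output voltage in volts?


V_avg = V_supply * D = 18.0*0.49 = 8.8200

8.8200 V


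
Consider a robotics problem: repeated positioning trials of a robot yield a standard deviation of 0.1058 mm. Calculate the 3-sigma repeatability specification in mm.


repeatability = 3*sigma = 3*0.1058 = 0.3174

0.3174 mm


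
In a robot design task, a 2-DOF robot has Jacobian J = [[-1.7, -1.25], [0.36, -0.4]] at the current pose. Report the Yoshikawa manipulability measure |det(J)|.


det(J) = -1.7*-0.4 - (-1.25)*(0.36) = 1.1300
|det(J)| = 1.1300

1.1300


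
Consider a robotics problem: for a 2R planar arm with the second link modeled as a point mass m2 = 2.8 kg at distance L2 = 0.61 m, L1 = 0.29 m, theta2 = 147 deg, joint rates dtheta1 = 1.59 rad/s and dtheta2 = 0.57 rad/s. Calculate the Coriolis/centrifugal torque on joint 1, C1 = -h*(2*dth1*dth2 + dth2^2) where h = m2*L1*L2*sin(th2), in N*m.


h = m2*L1*L2*sin(th2) = 2.8*0.29*0.61*sin(147 deg) = 0.269771
C1 = -h*(2*1.59*0.57 + 0.57^2) = -0.269771*2.1375 = -0.5766

-0.5766 N*m


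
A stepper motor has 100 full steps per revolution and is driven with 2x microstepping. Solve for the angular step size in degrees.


step = 360/(100*2) = 360/200 = 1.8000

1.8000 degrees


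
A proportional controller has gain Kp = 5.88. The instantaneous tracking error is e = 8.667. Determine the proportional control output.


u_P = Kp * e = 5.88 * 8.667 = 50.9620

50.9620


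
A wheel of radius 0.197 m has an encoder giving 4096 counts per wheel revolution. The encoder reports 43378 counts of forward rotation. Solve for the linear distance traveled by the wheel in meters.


revs = 43378/4096 = 10.590332
d = revs * 2*pi*r = 10.590332 * 2*pi*0.197 = 13.1086

13.1086 m


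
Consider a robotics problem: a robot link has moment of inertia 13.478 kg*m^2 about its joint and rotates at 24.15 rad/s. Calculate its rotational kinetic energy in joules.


KE = (1/2)*I*omega^2 = 0.5*13.478*24.15^2 = 3930.3364

3930.3364 J


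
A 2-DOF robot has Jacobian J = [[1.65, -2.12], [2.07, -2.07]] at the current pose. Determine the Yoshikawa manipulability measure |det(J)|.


det(J) = 1.65*-2.07 - (-2.12)*(2.07) = 0.9729
|det(J)| = 0.9729

0.9729


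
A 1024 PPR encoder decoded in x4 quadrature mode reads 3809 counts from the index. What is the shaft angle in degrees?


angle = counts * 360 / (PPR*4) = 3809 * 360 / 4096 = 334.7754

334.7754 degrees


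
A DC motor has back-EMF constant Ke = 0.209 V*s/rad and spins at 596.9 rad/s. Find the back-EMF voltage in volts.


V_emf = Ke * omega = 0.209*596.9 = 124.7521

124.7521 V


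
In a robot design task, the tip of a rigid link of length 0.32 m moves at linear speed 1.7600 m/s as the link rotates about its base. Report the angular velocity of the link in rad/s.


omega = v / L = 1.7600 / 0.32 = 5.5000

5.5000 rad/s


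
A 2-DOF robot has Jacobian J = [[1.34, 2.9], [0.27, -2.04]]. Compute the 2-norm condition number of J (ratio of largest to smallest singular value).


JJ^T eigenvalues: trace(JJ^T) = 14.4401, det(JJ^T) = det(J)^2 = 12.36647556
s_max^2 = (14.4401 + sqrt(159.05058577))/2 = 13.52581295
s_min^2 = (14.4401 - sqrt(159.05058577))/2 = 0.91428705
kappa = s_max/s_min = sqrt(13.52581295/0.91428705) = 3.8463

3.8463


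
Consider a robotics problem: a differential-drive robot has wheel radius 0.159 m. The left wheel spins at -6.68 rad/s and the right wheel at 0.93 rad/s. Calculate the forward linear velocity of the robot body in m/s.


v = r*(wR + wL)/2 = 0.159*(0.93 + -6.68)/2 = -0.4571

-0.4571 m/s


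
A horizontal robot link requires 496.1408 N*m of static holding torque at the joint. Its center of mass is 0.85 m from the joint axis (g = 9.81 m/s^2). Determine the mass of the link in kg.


m = tau / (g*L) = 496.1408 / (9.81 * 0.85) = 59.5000

59.5000 kg


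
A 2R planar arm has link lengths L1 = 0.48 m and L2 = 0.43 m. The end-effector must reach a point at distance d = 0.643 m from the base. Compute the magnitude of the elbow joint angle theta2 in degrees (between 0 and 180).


cos(th2) = (d^2 - L1^2 - L2^2)/(2*L1*L2) = (0.643^2 - 0.48^2 - 0.43^2)/(2*0.48*0.43) = -0.00448401
th2 = acos(-0.00448401) = 90.2569 deg

90.2569 degrees


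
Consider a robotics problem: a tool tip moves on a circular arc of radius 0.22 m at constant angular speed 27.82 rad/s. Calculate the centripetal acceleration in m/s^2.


a_c = omega^2 * r = 27.82^2 * 0.22 = 170.2695

170.2695 m/s^2


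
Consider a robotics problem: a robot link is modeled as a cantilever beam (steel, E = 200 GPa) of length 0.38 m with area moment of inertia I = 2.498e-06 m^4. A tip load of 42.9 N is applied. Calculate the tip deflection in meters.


delta = F*L^3/(3*E*I) = 42.9*0.38^3/(3*2.000e+11*2.498e-06)
      = 2.3540088/1498800 = 1.5706e-06

1.5706e-06 m


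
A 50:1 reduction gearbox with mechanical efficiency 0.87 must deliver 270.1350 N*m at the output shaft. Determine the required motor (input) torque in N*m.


tau_in = tau_out / (N * eta) = 270.1350 / (50 * 0.87) = 6.2100

6.2100 N*m


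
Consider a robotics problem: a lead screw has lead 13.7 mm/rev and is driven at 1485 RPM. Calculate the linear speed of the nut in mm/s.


v = lead * (RPM/60) = 13.7*1485/60 = 339.0750

339.0750 mm/s


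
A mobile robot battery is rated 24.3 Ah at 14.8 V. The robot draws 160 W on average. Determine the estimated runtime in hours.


E = 24.3*14.8 = 359.6400 Wh
t = E/P = 359.6400/160 = 2.2478

2.2478 hours


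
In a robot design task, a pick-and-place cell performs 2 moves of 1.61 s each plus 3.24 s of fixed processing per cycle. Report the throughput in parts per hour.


T_cycle = 2*1.61 + 3.24 = 6.4600 s
rate = 3600/T = 557.2755

557.2755 parts/hour


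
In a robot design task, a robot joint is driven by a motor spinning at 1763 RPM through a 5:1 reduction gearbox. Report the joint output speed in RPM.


omega_joint = omega_motor / N = 1763 / 5 = 352.6000

352.6000 RPM


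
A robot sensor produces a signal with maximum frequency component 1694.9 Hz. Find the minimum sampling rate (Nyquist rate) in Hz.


f_s,min = 2*f_max = 2*1694.9 = 3389.8000

3389.8000 Hz


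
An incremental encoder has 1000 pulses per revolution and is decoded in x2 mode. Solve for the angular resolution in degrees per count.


resolution = 360 / (PPR * 2) = 360 / 2000 = 0.1800

0.1800 degrees


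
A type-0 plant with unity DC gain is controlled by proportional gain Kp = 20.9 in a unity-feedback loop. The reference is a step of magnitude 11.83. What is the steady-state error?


e_ss = R/(1 + Kp) = 11.83/(1 + 20.9) = 11.83/21.9000 = 0.5402

0.5402


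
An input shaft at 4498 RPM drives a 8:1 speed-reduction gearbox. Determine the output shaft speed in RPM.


omega_out = omega_in / N = 4498 / 8 = 562.2500

562.2500 RPM


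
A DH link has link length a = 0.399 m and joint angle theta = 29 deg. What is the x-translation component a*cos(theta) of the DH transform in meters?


a*cos(theta) = 0.399*cos(29 deg) = 0.3490

0.3490 m


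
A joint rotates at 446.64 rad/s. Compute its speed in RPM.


RPM = 446.64 * 60/(2*pi) = 4265.0978

4265.0978 RPM


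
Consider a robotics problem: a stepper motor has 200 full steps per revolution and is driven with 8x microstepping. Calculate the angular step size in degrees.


step = 360/(200*8) = 360/1600 = 0.2250

0.2250 degrees


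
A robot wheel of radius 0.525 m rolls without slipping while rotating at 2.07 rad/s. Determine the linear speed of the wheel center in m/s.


v = omega * r = 2.07 * 0.525 = 1.0867

1.0867 m/s


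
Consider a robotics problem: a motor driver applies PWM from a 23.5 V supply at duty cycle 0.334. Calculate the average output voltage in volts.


V_avg = V_supply * D = 23.5*0.334 = 7.8490

7.8490 V


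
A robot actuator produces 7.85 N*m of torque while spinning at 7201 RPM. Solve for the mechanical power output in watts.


omega = 7201 * 2*pi/60 = 754.086957 rad/s
P = tau * omega = 7.85 * 754.086957 = 5919.5826

5919.5826 W


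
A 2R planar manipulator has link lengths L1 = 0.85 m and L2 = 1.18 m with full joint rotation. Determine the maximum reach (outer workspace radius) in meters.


r_max = L1 + L2 = 0.85 + 1.18 = 2.0300

2.0300 m


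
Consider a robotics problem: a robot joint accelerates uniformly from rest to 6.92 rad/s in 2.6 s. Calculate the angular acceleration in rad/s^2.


alpha = delta_omega / t = 6.92 / 2.6 = 2.6615

2.6615 rad/s^2


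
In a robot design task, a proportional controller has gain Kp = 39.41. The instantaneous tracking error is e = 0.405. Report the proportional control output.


u_P = Kp * e = 39.41 * 0.405 = 15.9611

15.9611


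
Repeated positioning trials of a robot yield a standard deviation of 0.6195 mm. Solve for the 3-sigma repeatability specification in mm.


repeatability = 3*sigma = 3*0.6195 = 1.8585

1.8585 mm


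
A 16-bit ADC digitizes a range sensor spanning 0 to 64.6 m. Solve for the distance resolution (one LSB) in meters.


res = range / 2^n = 64.6/2^16 = 64.6/65536 = 9.8572e-04

9.8572e-04 m


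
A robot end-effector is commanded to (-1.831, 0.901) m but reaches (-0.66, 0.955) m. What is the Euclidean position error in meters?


dx = -0.66 - (-1.831) = 1.1710, dy = 0.955 - (0.901) = 0.0540
err = sqrt(1.371241 + 0.002916) = 1.1722

1.1722 m


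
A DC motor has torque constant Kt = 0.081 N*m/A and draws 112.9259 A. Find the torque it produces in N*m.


tau = Kt * I = 0.081*112.9259 = 9.1470

9.1470 N*m


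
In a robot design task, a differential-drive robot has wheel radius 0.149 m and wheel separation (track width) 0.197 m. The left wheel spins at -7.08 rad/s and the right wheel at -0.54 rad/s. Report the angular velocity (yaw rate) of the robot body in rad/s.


omega = r*(wR - wL)/L = 0.149*(-0.54 - (-7.08))/0.197 = 4.9465

4.9465 rad/s


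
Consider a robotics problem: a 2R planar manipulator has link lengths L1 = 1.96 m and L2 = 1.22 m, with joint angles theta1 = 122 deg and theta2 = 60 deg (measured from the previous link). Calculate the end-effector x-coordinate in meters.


x = L1*cos(th1) + L2*cos(th1+th2) = 1.96*cos(122 deg) + 1.22*cos(182 deg) = -2.2579

-2.2579 m


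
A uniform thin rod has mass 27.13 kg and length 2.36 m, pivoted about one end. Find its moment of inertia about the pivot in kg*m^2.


I = (1/3)*m*L^2 = (1/3)*27.13*2.36^2 = 50.3677

50.3677 kg*m^2


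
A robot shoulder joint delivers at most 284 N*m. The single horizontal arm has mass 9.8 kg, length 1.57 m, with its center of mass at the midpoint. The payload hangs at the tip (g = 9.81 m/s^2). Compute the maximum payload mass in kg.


tau_arm = m_arm*g*(L/2) = 9.8*9.81*1.57/2 = 75.4683 N*m
tau_payload = tau_max - tau_arm = 284 - 75.4683 = 208.5317
m_payload = tau_payload / (g*L) = 208.5317 / (9.81*1.57) = 13.5395

13.5395 kg


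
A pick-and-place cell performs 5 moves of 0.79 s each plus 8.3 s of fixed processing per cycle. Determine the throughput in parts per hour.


T_cycle = 5*0.79 + 8.3 = 12.2500 s
rate = 3600/T = 293.8776

293.8776 parts/hour


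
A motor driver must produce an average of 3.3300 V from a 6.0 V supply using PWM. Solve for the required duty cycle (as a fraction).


D = V_avg/V_supply = 3.3300/6.0 = 0.5550

0.5550


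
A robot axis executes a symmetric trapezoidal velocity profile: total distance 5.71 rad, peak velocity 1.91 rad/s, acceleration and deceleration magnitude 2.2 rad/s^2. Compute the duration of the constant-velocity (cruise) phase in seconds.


t_acc = v/a = 0.868182 s, d_acc = v^2/(2a) = 0.829114 rad each
d_cruise = 5.71 - 2*0.829114 = 4.051772 rad
t_cruise = d_cruise/v = 4.051772/1.91 = 2.1213

2.1213 s


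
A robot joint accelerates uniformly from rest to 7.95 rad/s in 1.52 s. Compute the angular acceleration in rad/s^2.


alpha = delta_omega / t = 7.95 / 1.52 = 5.2303

5.2303 rad/s^2


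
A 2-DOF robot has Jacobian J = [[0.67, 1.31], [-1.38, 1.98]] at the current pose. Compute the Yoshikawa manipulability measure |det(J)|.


det(J) = 0.67*1.98 - (1.31)*(-1.38) = 3.1344
|det(J)| = 3.1344

3.1344


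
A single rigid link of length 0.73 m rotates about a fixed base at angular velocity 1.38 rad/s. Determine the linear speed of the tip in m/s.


v = L*omega = 0.73 * 1.38 = 1.0074

1.0074 m/s


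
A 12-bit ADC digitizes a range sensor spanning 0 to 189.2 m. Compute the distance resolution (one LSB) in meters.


res = range / 2^n = 189.2/2^12 = 189.2/4096 = 0.0462

0.0462 m


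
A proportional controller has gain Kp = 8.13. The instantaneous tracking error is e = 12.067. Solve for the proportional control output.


u_P = Kp * e = 8.13 * 12.067 = 98.1047

98.1047


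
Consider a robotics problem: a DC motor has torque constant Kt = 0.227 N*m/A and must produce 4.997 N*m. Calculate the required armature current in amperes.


I = tau / Kt = 4.997/0.227 = 22.0132

22.0132 A


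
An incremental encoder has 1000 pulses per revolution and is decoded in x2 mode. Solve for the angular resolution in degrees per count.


resolution = 360 / (PPR * 2) = 360 / 2000 = 0.1800

0.1800 degrees


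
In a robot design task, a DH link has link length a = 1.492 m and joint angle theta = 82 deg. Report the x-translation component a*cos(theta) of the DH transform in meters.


a*cos(theta) = 1.492*cos(82 deg) = 0.2076

0.2076 m


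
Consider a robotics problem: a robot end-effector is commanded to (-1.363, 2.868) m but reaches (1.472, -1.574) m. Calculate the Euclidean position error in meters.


dx = 1.472 - (-1.363) = 2.8350, dy = -1.574 - (2.868) = -4.4420
err = sqrt(8.037225 + 19.731364) = 5.2696

5.2696 m


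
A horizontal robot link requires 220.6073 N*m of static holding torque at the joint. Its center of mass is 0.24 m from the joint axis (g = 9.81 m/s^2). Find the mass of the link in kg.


m = tau / (g*L) = 220.6073 / (9.81 * 0.24) = 93.7000

93.7000 kg


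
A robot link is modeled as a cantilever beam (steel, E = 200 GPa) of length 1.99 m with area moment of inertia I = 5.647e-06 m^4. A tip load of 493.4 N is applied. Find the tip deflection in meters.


delta = F*L^3/(3*E*I) = 493.4*1.99^3/(3*2.000e+11*5.647e-06)
      = 3888.2875466/3388200 = 0.0011

0.0011 m


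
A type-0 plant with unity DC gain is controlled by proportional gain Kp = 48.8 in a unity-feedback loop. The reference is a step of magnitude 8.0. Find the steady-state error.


e_ss = R/(1 + Kp) = 8.0/(1 + 48.8) = 8.0/49.8000 = 0.1606

0.1606


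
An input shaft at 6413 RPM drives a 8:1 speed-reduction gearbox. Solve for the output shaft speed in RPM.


omega_out = omega_in / N = 6413 / 8 = 801.6250

801.6250 RPM


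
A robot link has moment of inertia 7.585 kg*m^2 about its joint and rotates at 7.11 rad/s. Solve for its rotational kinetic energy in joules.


KE = (1/2)*I*omega^2 = 0.5*7.585*7.11^2 = 191.7188

191.7188 J


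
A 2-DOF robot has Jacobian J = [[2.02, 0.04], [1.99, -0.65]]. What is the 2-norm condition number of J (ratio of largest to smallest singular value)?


JJ^T eigenvalues: trace(JJ^T) = 8.4646, det(JJ^T) = det(J)^2 = 1.93933476
s_max^2 = (8.4646 + sqrt(63.89211412))/2 = 8.22892714
s_min^2 = (8.4646 - sqrt(63.89211412))/2 = 0.23567286
kappa = s_max/s_min = sqrt(8.22892714/0.23567286) = 5.9090

5.9090


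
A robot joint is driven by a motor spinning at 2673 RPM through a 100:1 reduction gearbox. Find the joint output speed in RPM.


omega_joint = omega_motor / N = 2673 / 100 = 26.7300

26.7300 RPM


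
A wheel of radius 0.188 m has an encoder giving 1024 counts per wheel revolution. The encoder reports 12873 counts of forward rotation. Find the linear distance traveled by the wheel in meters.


revs = 12873/1024 = 12.571289
d = revs * 2*pi*r = 12.571289 * 2*pi*0.188 = 14.8497

14.8497 m


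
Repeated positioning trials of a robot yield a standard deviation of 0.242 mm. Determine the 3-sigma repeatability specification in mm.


repeatability = 3*sigma = 3*0.242 = 0.7260

0.7260 mm


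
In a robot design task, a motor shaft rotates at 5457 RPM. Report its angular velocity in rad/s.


omega = 5457 * 2*pi/60 = 571.4557

571.4557 rad/s


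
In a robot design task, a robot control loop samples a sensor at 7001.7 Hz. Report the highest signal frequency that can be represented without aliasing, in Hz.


f_max = f_s/2 = 7001.7/2 = 3500.8500

3500.8500 Hz


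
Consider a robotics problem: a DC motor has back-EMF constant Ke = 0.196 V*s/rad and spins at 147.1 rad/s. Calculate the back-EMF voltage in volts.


V_emf = Ke * omega = 0.196*147.1 = 28.8316

28.8316 V


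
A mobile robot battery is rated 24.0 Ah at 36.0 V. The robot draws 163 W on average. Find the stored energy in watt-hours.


E = capacity * V = 24.0*36.0 = 864.0000

864.0000 Wh


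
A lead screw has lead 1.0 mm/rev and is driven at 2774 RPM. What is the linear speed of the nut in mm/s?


v = lead * (RPM/60) = 1.0*2774/60 = 46.2333

46.2333 mm/s


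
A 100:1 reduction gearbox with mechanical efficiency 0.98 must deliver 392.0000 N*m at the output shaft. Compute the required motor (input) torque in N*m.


tau_in = tau_out / (N * eta) = 392.0000 / (100 * 0.98) = 4.0000

4.0000 N*m


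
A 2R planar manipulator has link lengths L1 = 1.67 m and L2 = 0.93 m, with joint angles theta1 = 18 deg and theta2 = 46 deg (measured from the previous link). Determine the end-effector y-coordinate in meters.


y = L1*sin(th1) + L2*sin(th1+th2) = 1.67*sin(18 deg) + 0.93*sin(64 deg) = 1.3519

1.3519 m


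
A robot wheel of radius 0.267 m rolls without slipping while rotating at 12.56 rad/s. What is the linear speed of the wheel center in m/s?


v = omega * r = 12.56 * 0.267 = 3.3535

3.3535 m/s


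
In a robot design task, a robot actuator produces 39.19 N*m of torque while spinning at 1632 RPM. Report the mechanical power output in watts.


omega = 1632 * 2*pi/60 = 170.902640 rad/s
P = tau * omega = 39.19 * 170.902640 = 6697.6745

6697.6745 W


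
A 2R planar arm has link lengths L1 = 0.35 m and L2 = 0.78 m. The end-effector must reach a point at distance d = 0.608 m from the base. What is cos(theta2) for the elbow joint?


cos(th2) = (d^2 - L1^2 - L2^2)/(2*L1*L2) = (0.608^2 - 0.35^2 - 0.78^2)/(2*0.35*0.78) = -0.6616

-0.6616


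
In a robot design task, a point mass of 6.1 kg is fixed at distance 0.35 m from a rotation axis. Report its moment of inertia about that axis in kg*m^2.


I = m*r^2 = 6.1*0.35^2 = 0.7472

0.7472 kg*m^2


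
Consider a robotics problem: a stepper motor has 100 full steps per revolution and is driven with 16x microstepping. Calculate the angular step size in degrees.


step = 360/(100*16) = 360/1600 = 0.2250

0.2250 degrees


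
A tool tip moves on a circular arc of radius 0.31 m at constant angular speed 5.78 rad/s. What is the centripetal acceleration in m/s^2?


a_c = omega^2 * r = 5.78^2 * 0.31 = 10.3566

10.3566 m/s^2


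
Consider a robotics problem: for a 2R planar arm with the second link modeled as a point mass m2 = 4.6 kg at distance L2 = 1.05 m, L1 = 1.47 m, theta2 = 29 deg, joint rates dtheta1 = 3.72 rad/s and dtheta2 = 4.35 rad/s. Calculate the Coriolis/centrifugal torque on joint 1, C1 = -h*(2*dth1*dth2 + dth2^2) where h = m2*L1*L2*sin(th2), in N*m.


h = m2*L1*L2*sin(th2) = 4.6*1.47*1.05*sin(29 deg) = 3.442197
C1 = -h*(2*3.72*4.35 + 4.35^2) = -3.442197*51.2865 = -176.5382

-176.5382 N*m


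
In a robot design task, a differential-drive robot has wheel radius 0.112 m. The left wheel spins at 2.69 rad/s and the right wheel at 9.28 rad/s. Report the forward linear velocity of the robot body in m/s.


v = r*(wR + wL)/2 = 0.112*(9.28 + 2.69)/2 = 0.6703

0.6703 m/s


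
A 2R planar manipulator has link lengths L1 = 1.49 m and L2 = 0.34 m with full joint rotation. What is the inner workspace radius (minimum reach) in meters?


r_min = |L1 - L2| = |1.49 - 0.34| = 1.1500

1.1500 m


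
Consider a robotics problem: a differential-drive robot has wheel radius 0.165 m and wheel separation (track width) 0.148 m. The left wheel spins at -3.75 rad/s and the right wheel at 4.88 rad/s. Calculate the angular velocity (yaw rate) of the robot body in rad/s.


omega = r*(wR - wL)/L = 0.165*(4.88 - (-3.75))/0.148 = 9.6213

9.6213 rad/s


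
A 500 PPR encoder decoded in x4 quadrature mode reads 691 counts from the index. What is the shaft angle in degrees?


angle = counts * 360 / (PPR*4) = 691 * 360 / 2000 = 124.3800

124.3800 degrees


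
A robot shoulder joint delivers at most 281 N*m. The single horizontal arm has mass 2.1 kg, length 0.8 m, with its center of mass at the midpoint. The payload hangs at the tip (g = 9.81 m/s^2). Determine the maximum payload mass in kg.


tau_arm = m_arm*g*(L/2) = 2.1*9.81*0.8/2 = 8.2404 N*m
tau_payload = tau_max - tau_arm = 281 - 8.2404 = 272.7596
m_payload = tau_payload / (g*L) = 272.7596 / (9.81*0.8) = 34.7553

34.7553 kg


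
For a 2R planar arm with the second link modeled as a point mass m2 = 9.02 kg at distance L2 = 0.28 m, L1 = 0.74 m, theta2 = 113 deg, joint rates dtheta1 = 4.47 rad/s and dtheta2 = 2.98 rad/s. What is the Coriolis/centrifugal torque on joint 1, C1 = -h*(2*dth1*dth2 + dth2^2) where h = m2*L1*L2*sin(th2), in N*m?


h = m2*L1*L2*sin(th2) = 9.02*0.74*0.28*sin(113 deg) = 1.720372
C1 = -h*(2*4.47*2.98 + 2.98^2) = -1.720372*35.5216 = -61.1104

-61.1104 N*m


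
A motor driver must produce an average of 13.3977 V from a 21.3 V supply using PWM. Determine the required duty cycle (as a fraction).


D = V_avg/V_supply = 13.3977/21.3 = 0.6290

0.6290


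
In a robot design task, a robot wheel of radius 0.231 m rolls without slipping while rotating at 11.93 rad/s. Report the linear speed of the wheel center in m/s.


v = omega * r = 11.93 * 0.231 = 2.7558

2.7558 m/s


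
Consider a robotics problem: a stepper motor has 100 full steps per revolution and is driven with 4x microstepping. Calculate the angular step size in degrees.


step = 360/(100*4) = 360/400 = 0.9000

0.9000 degrees


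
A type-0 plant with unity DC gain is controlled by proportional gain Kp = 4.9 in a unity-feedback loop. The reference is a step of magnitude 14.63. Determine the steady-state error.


e_ss = R/(1 + Kp) = 14.63/(1 + 4.9) = 14.63/5.9000 = 2.4797

2.4797


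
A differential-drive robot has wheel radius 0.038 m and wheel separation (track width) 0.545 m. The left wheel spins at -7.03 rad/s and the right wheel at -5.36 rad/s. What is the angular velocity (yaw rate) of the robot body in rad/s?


omega = r*(wR - wL)/L = 0.038*(-5.36 - (-7.03))/0.545 = 0.1164

0.1164 rad/s


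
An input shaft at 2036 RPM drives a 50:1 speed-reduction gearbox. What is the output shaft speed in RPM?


omega_out = omega_in / N = 2036 / 50 = 40.7200

40.7200 RPM


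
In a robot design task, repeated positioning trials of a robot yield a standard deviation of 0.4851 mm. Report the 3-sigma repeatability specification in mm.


repeatability = 3*sigma = 3*0.4851 = 1.4553

1.4553 mm


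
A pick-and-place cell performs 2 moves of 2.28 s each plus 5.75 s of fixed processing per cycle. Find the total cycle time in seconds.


T = 2*2.28 + 5.75 = 10.3100

10.3100 s


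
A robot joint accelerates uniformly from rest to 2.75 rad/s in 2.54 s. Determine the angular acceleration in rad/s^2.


alpha = delta_omega / t = 2.75 / 2.54 = 1.0827

1.0827 rad/s^2


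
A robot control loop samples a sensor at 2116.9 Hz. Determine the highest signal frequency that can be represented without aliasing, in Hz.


f_max = f_s/2 = 2116.9/2 = 1058.4500

1058.4500 Hz


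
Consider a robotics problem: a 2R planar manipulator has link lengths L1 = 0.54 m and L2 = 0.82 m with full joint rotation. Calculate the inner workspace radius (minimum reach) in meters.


r_min = |L1 - L2| = |0.54 - 0.82| = 0.2800

0.2800 m


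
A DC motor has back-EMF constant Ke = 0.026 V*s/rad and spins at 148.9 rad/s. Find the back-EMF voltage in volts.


V_emf = Ke * omega = 0.026*148.9 = 3.8714

3.8714 V


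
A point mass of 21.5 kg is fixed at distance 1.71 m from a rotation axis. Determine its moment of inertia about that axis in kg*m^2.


I = m*r^2 = 21.5*1.71^2 = 62.8681

62.8681 kg*m^2


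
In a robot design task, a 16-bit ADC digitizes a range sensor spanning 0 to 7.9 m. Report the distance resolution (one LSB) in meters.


res = range / 2^n = 7.9/2^16 = 7.9/65536 = 1.2054e-04

1.2054e-04 m


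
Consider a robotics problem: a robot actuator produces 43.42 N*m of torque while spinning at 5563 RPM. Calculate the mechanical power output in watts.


omega = 5563 * 2*pi/60 = 582.555998 rad/s
P = tau * omega = 43.42 * 582.555998 = 25294.5814

25294.5814 W


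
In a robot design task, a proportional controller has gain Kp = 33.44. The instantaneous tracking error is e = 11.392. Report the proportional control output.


u_P = Kp * e = 33.44 * 11.392 = 380.9485

380.9485


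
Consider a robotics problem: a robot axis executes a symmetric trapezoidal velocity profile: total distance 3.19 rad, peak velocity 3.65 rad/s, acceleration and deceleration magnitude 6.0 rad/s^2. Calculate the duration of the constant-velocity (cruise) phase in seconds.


t_acc = v/a = 0.608333 s, d_acc = v^2/(2a) = 1.110208 rad each
d_cruise = 3.19 - 2*1.110208 = 0.969584 rad
t_cruise = d_cruise/v = 0.969584/3.65 = 0.2656

0.2656 s


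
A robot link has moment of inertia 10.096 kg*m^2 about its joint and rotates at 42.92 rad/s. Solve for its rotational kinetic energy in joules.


KE = (1/2)*I*omega^2 = 0.5*10.096*42.92^2 = 9299.0541

9299.0541 J


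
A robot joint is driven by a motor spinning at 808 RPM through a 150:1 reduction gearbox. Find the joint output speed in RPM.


omega_joint = omega_motor / N = 808 / 150 = 5.3867

5.3867 RPM


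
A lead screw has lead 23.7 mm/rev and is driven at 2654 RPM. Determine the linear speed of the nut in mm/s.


v = lead * (RPM/60) = 23.7*2654/60 = 1048.3300

1048.3300 mm/s


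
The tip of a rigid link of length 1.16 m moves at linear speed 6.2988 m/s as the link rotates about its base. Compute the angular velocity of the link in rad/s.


omega = v / L = 6.2988 / 1.16 = 5.4300

5.4300 rad/s


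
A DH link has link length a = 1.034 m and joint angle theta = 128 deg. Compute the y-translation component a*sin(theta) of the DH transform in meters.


a*sin(theta) = 1.034*sin(128 deg) = 0.8148

0.8148 m


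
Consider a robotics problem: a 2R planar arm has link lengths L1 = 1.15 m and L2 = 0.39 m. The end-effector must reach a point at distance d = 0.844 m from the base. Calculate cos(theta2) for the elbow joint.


cos(th2) = (d^2 - L1^2 - L2^2)/(2*L1*L2) = (0.844^2 - 1.15^2 - 0.39^2)/(2*1.15*0.39) = -0.8498

-0.8498


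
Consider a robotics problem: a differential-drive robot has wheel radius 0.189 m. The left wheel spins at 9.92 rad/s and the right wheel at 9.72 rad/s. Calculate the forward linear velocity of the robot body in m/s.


v = r*(wR + wL)/2 = 0.189*(9.72 + 9.92)/2 = 1.8560

1.8560 m/s


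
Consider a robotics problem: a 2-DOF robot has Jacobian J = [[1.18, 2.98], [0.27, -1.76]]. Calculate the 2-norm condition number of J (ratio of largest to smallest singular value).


JJ^T eigenvalues: trace(JJ^T) = 13.4433, det(JJ^T) = det(J)^2 = 8.30246596
s_max^2 = (13.4433 + sqrt(147.51245105))/2 = 12.79438520
s_min^2 = (13.4433 - sqrt(147.51245105))/2 = 0.64891480
kappa = s_max/s_min = sqrt(12.79438520/0.64891480) = 4.4403

4.4403


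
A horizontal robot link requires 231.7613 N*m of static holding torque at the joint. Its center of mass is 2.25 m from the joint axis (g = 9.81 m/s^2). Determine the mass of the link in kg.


m = tau / (g*L) = 231.7613 / (9.81 * 2.25) = 10.5000

10.5000 kg


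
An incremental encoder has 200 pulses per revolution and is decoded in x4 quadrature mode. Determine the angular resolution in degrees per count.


resolution = 360 / (PPR * 4) = 360 / 800 = 0.4500

0.4500 degrees


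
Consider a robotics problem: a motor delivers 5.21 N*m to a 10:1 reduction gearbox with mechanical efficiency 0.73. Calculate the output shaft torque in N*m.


tau_out = tau_in * N * eta = 5.21 * 10 * 0.73 = 38.0330

38.0330 N*m


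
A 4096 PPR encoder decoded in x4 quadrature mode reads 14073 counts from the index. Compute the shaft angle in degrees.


angle = counts * 360 / (PPR*4) = 14073 * 360 / 16384 = 309.2212

309.2212 degrees


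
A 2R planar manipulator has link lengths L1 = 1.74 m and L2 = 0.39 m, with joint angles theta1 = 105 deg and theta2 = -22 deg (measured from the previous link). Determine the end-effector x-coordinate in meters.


x = L1*cos(th1) + L2*cos(th1+th2) = 1.74*cos(105 deg) + 0.39*cos(83 deg) = -0.4028

-0.4028 m


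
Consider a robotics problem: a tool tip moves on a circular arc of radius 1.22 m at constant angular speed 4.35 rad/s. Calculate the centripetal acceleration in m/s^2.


a_c = omega^2 * r = 4.35^2 * 1.22 = 23.0854

23.0854 m/s^2


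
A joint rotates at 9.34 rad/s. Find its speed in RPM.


RPM = 9.34 * 60/(2*pi) = 89.1904

89.1904 RPM


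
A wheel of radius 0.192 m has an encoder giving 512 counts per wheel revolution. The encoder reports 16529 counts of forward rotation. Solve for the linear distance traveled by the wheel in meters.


revs = 16529/512 = 32.283203
d = revs * 2*pi*r = 32.283203 * 2*pi*0.192 = 38.9455

38.9455 m


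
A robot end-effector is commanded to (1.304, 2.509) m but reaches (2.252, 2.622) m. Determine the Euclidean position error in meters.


dx = 2.252 - (1.304) = 0.9480, dy = 2.622 - (2.509) = 0.1130
err = sqrt(0.898704 + 0.012769) = 0.9547

0.9547 m


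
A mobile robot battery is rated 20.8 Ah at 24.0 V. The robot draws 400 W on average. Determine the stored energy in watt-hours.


E = capacity * V = 20.8*24.0 = 499.2000

499.2000 Wh


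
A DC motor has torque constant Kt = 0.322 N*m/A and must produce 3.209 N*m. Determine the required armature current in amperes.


I = tau / Kt = 3.209/0.322 = 9.9658

9.9658 A


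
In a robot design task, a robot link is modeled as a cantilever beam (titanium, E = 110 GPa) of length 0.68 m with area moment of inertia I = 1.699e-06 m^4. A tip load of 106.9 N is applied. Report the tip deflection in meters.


delta = F*L^3/(3*E*I) = 106.9*0.68^3/(3*1.100e+11*1.699e-06)
      = 33.6127808/560670 = 5.9951e-05

5.9951e-05 m


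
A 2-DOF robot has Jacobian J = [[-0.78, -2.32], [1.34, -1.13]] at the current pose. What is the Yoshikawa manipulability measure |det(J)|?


det(J) = -0.78*-1.13 - (-2.32)*(1.34) = 3.9902
|det(J)| = 3.9902

3.9902


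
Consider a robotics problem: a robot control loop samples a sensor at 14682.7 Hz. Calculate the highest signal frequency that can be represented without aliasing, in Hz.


f_max = f_s/2 = 14682.7/2 = 7341.3500

7341.3500 Hz


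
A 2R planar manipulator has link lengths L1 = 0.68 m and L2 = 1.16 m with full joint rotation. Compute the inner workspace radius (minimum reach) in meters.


r_min = |L1 - L2| = |0.68 - 1.16| = 0.4800

0.4800 m


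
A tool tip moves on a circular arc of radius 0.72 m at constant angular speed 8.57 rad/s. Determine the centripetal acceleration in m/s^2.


a_c = omega^2 * r = 8.57^2 * 0.72 = 52.8803

52.8803 m/s^2


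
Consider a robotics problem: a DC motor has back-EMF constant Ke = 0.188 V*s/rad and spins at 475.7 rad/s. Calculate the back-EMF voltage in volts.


V_emf = Ke * omega = 0.188*475.7 = 89.4316

89.4316 V


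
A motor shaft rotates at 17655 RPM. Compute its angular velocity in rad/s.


omega = 17655 * 2*pi/60 = 1848.8273

1848.8273 rad/s


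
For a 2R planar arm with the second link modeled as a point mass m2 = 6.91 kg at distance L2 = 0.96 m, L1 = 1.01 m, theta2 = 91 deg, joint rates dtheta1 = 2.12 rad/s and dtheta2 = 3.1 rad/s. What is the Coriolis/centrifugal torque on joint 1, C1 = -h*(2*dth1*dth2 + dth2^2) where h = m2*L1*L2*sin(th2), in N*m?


h = m2*L1*L2*sin(th2) = 6.91*1.01*0.96*sin(91 deg) = 6.698916
C1 = -h*(2*2.12*3.1 + 3.1^2) = -6.698916*22.7540 = -152.4271

-152.4271 N*m
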